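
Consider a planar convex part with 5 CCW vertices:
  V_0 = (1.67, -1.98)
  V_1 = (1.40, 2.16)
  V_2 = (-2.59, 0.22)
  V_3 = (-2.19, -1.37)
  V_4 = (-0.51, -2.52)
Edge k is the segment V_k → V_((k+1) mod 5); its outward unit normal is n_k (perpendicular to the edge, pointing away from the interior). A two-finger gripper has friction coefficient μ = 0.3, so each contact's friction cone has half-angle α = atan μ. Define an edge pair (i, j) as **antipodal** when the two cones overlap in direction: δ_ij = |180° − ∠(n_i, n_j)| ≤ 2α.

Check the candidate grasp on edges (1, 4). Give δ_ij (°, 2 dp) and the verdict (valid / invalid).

δ = 12.02°, valid

α = atan 0.3 = 16.70°;  2α = 33.40°
edge 1: e_1 = (-3.99, -1.94);  n_1 = (-0.4373, +0.8993)
edge 4: e_4 = (+2.18, +0.54);  n_4 = (+0.2404, -0.9707)
∠(n_1, n_4) = 167.98°
δ = |180° − 167.98°| = 12.02°
12.02° ≤ 2α = 33.40°  →  valid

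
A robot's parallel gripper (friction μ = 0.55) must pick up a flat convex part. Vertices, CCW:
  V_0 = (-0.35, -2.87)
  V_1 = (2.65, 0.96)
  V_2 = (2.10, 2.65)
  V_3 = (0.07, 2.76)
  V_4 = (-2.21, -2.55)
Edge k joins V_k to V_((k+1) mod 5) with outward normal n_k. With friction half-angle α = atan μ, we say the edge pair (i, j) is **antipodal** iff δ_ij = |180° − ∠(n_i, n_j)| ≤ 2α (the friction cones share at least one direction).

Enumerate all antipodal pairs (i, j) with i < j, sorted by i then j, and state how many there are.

count = 4; pairs: (0,2), (0,3), (1,3), (2,4)

α = atan 0.55 = 28.81°;  2α = 57.62°
n_0 = (+0.7872, -0.6166)
n_1 = (+0.9509, +0.3095)
n_2 = (+0.0541, +0.9985)
n_3 = (-0.9189, +0.3945)
n_4 = (-0.1696, -0.9855)
  (0,1): δ = 123.90°  ·
  (0,2): δ = 55.03°  ✓
  (0,3): δ = 14.83°  ✓
  (0,4): δ = 118.31°  ·
  (1,2): δ = 111.13°  ·
  (1,3): δ = 41.26°  ✓
  (1,4): δ = 62.21°  ·
  (2,3): δ = 110.14°  ·
  (2,4): δ = 6.66°  ✓
  (3,4): δ = 76.52°  ·
antipodal pairs: 4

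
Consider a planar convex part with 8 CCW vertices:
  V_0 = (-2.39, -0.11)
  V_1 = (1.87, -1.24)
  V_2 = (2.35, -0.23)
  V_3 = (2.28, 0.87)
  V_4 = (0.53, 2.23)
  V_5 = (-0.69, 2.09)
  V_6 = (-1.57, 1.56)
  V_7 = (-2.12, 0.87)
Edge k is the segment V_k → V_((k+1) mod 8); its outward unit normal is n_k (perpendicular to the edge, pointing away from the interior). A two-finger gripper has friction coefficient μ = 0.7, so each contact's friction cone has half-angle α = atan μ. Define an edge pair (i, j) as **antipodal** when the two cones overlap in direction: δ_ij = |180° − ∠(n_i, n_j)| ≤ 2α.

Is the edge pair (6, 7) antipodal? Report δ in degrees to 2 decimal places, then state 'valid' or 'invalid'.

α = atan 0.7 = 34.99°;  2α = 69.98°
edge 6: e_6 = (-0.55, -0.69);  n_6 = (-0.7820, +0.6233)
edge 7: e_7 = (-0.27, -0.98);  n_7 = (-0.9641, +0.2656)
∠(n_6, n_7) = 23.15°
δ = |180° − 23.15°| = 156.85°
156.85° > 2α = 69.98°  →  invalid

δ = 156.85°, invalid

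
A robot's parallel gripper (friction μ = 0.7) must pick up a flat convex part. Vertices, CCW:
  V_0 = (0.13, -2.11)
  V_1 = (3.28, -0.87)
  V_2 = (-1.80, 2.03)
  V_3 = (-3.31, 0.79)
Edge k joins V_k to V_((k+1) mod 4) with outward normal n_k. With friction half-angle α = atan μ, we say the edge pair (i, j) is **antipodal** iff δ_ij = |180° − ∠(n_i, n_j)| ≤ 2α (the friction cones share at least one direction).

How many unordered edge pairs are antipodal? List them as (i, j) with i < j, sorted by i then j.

count = 3; pairs: (0,1), (0,2), (1,3)

α = atan 0.7 = 34.99°;  2α = 69.98°
n_0 = (+0.3663, -0.9305)
n_1 = (+0.4958, +0.8685)
n_2 = (-0.6346, +0.7728)
n_3 = (-0.6445, -0.7646)
  (0,1): δ = 51.21°  ✓
  (0,2): δ = 17.91°  ✓
  (0,3): δ = 118.38°  ·
  (1,2): δ = 110.89°  ·
  (1,3): δ = 10.41°  ✓
  (2,3): δ = 79.52°  ·
antipodal pairs: 3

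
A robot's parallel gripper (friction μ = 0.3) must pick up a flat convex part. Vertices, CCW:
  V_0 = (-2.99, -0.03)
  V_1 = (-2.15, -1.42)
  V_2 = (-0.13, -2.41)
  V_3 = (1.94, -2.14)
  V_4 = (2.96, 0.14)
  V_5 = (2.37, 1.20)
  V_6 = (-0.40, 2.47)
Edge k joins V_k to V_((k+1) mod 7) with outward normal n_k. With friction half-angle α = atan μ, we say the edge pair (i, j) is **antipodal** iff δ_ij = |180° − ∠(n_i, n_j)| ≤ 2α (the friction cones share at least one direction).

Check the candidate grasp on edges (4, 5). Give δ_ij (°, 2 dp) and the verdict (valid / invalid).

α = atan 0.3 = 16.70°;  2α = 33.40°
edge 4: e_4 = (-0.59, +1.06);  n_4 = (+0.8738, +0.4863)
edge 5: e_5 = (-2.77, +1.27);  n_5 = (+0.4168, +0.9090)
∠(n_4, n_5) = 36.27°
δ = |180° − 36.27°| = 143.73°
143.73° > 2α = 33.40°  →  invalid

δ = 143.73°, invalid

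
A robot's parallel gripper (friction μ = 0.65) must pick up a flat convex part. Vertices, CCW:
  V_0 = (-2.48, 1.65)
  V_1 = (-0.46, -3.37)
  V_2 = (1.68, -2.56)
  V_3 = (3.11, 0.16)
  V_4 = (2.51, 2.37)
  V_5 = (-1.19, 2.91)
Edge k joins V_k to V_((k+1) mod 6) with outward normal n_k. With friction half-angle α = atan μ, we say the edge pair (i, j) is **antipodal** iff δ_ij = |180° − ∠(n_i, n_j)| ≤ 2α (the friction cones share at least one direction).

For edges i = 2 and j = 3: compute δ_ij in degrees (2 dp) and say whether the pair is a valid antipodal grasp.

δ = 137.08°, invalid

α = atan 0.65 = 33.02°;  2α = 66.05°
edge 2: e_2 = (+1.43, +2.72);  n_2 = (+0.8851, -0.4653)
edge 3: e_3 = (-0.60, +2.21);  n_3 = (+0.9651, +0.2620)
∠(n_2, n_3) = 42.92°
δ = |180° − 42.92°| = 137.08°
137.08° > 2α = 66.05°  →  invalid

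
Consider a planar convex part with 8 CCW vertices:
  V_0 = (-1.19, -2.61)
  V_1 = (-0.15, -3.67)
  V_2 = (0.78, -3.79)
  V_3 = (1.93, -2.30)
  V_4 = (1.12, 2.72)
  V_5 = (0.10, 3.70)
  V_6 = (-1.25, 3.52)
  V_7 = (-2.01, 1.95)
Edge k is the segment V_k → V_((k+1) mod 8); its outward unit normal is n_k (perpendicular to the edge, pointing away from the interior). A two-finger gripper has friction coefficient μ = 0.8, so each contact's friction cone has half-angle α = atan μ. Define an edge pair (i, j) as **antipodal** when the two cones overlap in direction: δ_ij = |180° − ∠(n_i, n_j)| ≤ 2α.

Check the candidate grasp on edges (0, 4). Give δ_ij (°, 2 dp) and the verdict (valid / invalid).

δ = 1.69°, valid

α = atan 0.8 = 38.66°;  2α = 77.32°
edge 0: e_0 = (+1.04, -1.06);  n_0 = (-0.7138, -0.7003)
edge 4: e_4 = (-1.02, +0.98);  n_4 = (+0.6928, +0.7211)
∠(n_0, n_4) = 178.31°
δ = |180° − 178.31°| = 1.69°
1.69° ≤ 2α = 77.32°  →  valid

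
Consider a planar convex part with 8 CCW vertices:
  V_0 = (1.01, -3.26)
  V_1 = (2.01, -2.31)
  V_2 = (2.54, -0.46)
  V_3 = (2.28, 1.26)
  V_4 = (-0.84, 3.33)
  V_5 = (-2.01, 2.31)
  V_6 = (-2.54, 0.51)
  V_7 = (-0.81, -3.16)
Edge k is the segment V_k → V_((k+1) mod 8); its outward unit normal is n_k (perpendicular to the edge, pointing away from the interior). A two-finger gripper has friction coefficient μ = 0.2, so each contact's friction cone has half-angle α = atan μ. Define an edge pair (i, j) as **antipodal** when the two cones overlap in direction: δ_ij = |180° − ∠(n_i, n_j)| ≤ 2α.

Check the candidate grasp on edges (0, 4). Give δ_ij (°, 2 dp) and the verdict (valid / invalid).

δ = 2.45°, valid

α = atan 0.2 = 11.31°;  2α = 22.62°
edge 0: e_0 = (+1.00, +0.95);  n_0 = (+0.6887, -0.7250)
edge 4: e_4 = (-1.17, -1.02);  n_4 = (-0.6571, +0.7538)
∠(n_0, n_4) = 177.55°
δ = |180° − 177.55°| = 2.45°
2.45° ≤ 2α = 22.62°  →  valid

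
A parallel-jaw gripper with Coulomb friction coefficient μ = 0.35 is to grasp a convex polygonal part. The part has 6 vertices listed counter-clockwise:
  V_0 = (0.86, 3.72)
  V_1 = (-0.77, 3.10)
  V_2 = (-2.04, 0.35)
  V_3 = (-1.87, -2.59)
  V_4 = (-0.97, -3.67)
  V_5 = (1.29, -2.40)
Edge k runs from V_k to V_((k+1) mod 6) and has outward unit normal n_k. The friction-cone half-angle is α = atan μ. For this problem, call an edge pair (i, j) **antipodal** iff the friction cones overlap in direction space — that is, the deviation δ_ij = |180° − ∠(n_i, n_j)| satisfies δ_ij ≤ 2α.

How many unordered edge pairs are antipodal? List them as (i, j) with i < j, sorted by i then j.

α = atan 0.35 = 19.29°;  2α = 38.58°
n_0 = (-0.3555, +0.9347)
n_1 = (-0.9079, +0.4193)
n_2 = (-0.9983, -0.0577)
n_3 = (-0.7682, -0.6402)
n_4 = (+0.4899, -0.8718)
n_5 = (+0.9975, +0.0701)
  (0,1): δ = 135.61°  ·
  (0,2): δ = 107.52°  ·
  (0,3): δ = 71.02°  ·
  (0,4): δ = 8.51°  ✓
  (0,5): δ = 73.19°  ·
  (1,2): δ = 151.90°  ·
  (1,3): δ = 115.41°  ·
  (1,4): δ = 35.88°  ✓
  (1,5): δ = 28.81°  ✓
  (2,3): δ = 143.50°  ·
  (2,4): δ = 63.98°  ·
  (2,5): δ = 0.71°  ✓
  (3,4): δ = 100.47°  ·
  (3,5): δ = 35.79°  ✓
  (4,5): δ = 115.31°  ·
antipodal pairs: 5

count = 5; pairs: (0,4), (1,4), (1,5), (2,5), (3,5)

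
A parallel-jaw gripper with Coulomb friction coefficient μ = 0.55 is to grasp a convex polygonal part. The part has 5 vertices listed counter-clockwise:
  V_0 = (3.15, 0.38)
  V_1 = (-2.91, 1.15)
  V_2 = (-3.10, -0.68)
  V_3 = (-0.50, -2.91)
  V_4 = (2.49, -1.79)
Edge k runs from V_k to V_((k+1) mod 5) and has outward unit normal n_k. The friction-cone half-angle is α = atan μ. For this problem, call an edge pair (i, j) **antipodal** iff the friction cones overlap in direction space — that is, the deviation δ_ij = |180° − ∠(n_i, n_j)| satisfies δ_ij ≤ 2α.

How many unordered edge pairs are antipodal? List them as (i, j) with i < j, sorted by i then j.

α = atan 0.55 = 28.81°;  2α = 57.62°
n_0 = (+0.1260, +0.9920)
n_1 = (-0.9947, +0.1033)
n_2 = (-0.6510, -0.7591)
n_3 = (+0.3508, -0.9365)
n_4 = (+0.9567, -0.2910)
  (0,1): δ = 88.69°  ·
  (0,2): δ = 33.38°  ✓
  (0,3): δ = 27.78°  ✓
  (0,4): δ = 80.32°  ·
  (1,2): δ = 124.69°  ·
  (1,3): δ = 63.54°  ·
  (1,4): δ = 10.99°  ✓
  (2,3): δ = 118.85°  ·
  (2,4): δ = 66.30°  ·
  (3,4): δ = 127.45°  ·
antipodal pairs: 3

count = 3; pairs: (0,2), (0,3), (1,4)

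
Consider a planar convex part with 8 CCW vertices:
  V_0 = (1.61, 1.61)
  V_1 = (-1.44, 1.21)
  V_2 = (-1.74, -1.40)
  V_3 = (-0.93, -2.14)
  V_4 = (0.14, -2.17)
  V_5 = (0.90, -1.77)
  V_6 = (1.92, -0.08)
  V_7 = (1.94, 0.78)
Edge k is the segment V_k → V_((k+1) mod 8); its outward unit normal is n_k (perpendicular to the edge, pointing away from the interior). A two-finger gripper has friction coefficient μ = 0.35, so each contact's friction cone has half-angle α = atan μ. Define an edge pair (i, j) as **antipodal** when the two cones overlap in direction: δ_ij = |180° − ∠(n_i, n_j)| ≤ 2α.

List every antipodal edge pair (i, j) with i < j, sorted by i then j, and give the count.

count = 6; pairs: (0,3), (0,4), (1,5), (1,6), (1,7), (2,7)

α = atan 0.35 = 19.29°;  2α = 38.58°
n_0 = (-0.1300, +0.9915)
n_1 = (-0.9935, +0.1142)
n_2 = (-0.6745, -0.7383)
n_3 = (-0.0280, -0.9996)
n_4 = (+0.4657, -0.8849)
n_5 = (+0.8561, -0.5167)
n_6 = (+0.9997, -0.0232)
n_7 = (+0.9292, +0.3695)
  (0,1): δ = 104.03°  ·
  (0,2): δ = 49.89°  ·
  (0,3): δ = 9.08°  ✓
  (0,4): δ = 20.29°  ✓
  (0,5): δ = 51.42°  ·
  (0,6): δ = 81.20°  ·
  (0,7): δ = 104.21°  ·
  (1,2): δ = 125.86°  ·
  (1,3): δ = 85.05°  ·
  (1,4): δ = 55.68°  ·
  (1,5): δ = 24.56°  ✓
  (1,6): δ = 5.22°  ✓
  (1,7): δ = 28.24°  ✓
  (2,3): δ = 139.19°  ·
  (2,4): δ = 109.83°  ·
  (2,5): δ = 78.70°  ·
  (2,6): δ = 48.92°  ·
  (2,7): δ = 25.90°  ✓
  (3,4): δ = 150.64°  ·
  (3,5): δ = 119.51°  ·
  (3,6): δ = 89.73°  ·
  (3,7): δ = 66.71°  ·
  (4,5): δ = 148.87°  ·
  (4,6): δ = 119.09°  ·
  (4,7): δ = 96.08°  ·
  (5,6): δ = 150.22°  ·
  (5,7): δ = 127.20°  ·
  (6,7): δ = 156.99°  ·
antipodal pairs: 6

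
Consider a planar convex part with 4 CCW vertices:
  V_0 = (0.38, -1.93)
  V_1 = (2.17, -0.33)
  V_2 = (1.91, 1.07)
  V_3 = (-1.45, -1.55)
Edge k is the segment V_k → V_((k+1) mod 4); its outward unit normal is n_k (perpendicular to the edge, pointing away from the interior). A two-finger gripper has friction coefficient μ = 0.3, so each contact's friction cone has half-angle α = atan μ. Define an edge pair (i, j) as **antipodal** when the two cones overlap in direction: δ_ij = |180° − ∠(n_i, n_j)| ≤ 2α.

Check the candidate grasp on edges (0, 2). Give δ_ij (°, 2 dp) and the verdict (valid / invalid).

α = atan 0.3 = 16.70°;  2α = 33.40°
edge 0: e_0 = (+1.79, +1.60);  n_0 = (+0.6664, -0.7456)
edge 2: e_2 = (-3.36, -2.62);  n_2 = (-0.6149, +0.7886)
∠(n_0, n_2) = 176.15°
δ = |180° − 176.15°| = 3.85°
3.85° ≤ 2α = 33.40°  →  valid

δ = 3.85°, valid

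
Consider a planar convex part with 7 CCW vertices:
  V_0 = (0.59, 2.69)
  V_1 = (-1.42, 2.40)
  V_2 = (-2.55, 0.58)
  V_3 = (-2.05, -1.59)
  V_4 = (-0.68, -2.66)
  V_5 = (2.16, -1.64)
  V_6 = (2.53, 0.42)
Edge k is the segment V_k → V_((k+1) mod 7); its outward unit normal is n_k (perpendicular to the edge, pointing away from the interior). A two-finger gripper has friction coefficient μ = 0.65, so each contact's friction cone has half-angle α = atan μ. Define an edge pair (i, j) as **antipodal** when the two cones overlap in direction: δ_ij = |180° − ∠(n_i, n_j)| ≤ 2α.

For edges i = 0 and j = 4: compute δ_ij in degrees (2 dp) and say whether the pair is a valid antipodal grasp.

α = atan 0.65 = 33.02°;  2α = 66.05°
edge 0: e_0 = (-2.01, -0.29);  n_0 = (-0.1428, +0.9898)
edge 4: e_4 = (+2.84, +1.02);  n_4 = (+0.3380, -0.9411)
∠(n_0, n_4) = 168.45°
δ = |180° − 168.45°| = 11.55°
11.55° ≤ 2α = 66.05°  →  valid

δ = 11.55°, valid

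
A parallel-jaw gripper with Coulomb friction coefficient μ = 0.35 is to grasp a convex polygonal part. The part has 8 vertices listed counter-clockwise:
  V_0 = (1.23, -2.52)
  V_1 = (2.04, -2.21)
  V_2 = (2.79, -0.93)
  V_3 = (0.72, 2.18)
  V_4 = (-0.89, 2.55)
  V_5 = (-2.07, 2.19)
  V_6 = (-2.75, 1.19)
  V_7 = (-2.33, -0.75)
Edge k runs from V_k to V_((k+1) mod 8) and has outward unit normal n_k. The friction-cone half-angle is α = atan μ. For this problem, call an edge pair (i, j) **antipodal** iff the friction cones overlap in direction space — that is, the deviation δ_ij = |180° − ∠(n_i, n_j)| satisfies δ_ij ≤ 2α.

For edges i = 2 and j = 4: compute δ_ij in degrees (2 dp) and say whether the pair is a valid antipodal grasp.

δ = 106.68°, invalid

α = atan 0.35 = 19.29°;  2α = 38.58°
edge 2: e_2 = (-2.07, +3.11);  n_2 = (+0.8325, +0.5541)
edge 4: e_4 = (-1.18, -0.36);  n_4 = (-0.2918, +0.9565)
∠(n_2, n_4) = 73.32°
δ = |180° − 73.32°| = 106.68°
106.68° > 2α = 38.58°  →  invalid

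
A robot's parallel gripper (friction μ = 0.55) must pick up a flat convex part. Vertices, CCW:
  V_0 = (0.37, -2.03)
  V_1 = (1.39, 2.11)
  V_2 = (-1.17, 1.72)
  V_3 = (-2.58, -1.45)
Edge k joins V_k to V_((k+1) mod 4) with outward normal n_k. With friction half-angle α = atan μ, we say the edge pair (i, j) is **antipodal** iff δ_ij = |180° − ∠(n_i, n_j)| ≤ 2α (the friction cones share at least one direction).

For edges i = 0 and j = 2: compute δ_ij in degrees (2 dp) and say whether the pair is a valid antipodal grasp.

δ = 10.14°, valid

α = atan 0.55 = 28.81°;  2α = 57.62°
edge 0: e_0 = (+1.02, +4.14);  n_0 = (+0.9710, -0.2392)
edge 2: e_2 = (-1.41, -3.17);  n_2 = (-0.9137, +0.4064)
∠(n_0, n_2) = 169.86°
δ = |180° − 169.86°| = 10.14°
10.14° ≤ 2α = 57.62°  →  valid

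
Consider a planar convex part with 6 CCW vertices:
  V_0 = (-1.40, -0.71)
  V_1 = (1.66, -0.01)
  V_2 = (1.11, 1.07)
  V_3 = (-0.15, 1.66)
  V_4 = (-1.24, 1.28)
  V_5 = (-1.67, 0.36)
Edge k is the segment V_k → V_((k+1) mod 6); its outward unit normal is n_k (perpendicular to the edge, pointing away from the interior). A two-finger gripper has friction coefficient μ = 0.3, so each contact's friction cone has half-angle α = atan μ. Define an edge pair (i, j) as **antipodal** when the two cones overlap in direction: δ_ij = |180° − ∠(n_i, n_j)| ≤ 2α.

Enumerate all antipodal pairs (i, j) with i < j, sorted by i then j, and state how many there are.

count = 2; pairs: (0,3), (1,5)

α = atan 0.3 = 16.70°;  2α = 33.40°
n_0 = (+0.2230, -0.9748)
n_1 = (+0.8911, +0.4538)
n_2 = (+0.4241, +0.9056)
n_3 = (-0.3292, +0.9443)
n_4 = (-0.9059, +0.4234)
n_5 = (-0.9696, -0.2447)
  (0,1): δ = 75.90°  ·
  (0,2): δ = 37.98°  ·
  (0,3): δ = 6.33°  ✓
  (0,4): δ = 52.06°  ·
  (0,5): δ = 91.28°  ·
  (1,2): δ = 142.08°  ·
  (1,3): δ = 97.77°  ·
  (1,4): δ = 52.04°  ·
  (1,5): δ = 12.83°  ✓
  (2,3): δ = 135.69°  ·
  (2,4): δ = 89.96°  ·
  (2,5): δ = 50.75°  ·
  (3,4): δ = 134.27°  ·
  (3,5): δ = 95.06°  ·
  (4,5): δ = 140.79°  ·
antipodal pairs: 2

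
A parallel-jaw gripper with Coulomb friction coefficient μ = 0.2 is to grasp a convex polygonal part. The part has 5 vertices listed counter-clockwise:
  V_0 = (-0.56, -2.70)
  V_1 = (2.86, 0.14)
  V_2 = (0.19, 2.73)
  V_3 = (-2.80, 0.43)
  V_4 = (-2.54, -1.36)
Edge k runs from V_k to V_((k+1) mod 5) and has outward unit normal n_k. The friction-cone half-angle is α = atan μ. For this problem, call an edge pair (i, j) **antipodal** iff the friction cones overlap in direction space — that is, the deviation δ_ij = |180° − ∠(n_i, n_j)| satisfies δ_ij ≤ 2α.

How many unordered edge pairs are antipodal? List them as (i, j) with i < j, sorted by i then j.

count = 2; pairs: (0,2), (1,4)

α = atan 0.2 = 11.31°;  2α = 22.62°
n_0 = (+0.6389, -0.7693)
n_1 = (+0.6963, +0.7178)
n_2 = (-0.6097, +0.7926)
n_3 = (-0.9896, -0.1437)
n_4 = (-0.5605, -0.8282)
  (0,1): δ = 83.84°  ·
  (0,2): δ = 2.14°  ✓
  (0,3): δ = 58.56°  ·
  (0,4): δ = 106.20°  ·
  (1,2): δ = 98.30°  ·
  (1,3): δ = 37.61°  ·
  (1,4): δ = 10.04°  ✓
  (2,3): δ = 119.30°  ·
  (2,4): δ = 71.66°  ·
  (3,4): δ = 132.35°  ·
antipodal pairs: 2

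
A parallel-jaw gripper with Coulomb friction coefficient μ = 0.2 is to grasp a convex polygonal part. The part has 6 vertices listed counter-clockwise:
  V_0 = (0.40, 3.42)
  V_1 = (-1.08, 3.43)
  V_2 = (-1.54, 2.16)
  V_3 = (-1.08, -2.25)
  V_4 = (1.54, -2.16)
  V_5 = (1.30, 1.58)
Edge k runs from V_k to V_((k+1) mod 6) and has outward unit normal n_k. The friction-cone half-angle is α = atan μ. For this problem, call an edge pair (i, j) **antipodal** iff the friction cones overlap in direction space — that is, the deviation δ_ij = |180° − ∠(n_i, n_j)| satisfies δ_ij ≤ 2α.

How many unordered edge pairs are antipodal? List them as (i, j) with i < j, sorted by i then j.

α = atan 0.2 = 11.31°;  2α = 22.62°
n_0 = (+0.0068, +1.0000)
n_1 = (-0.9402, +0.3406)
n_2 = (-0.9946, -0.1037)
n_3 = (+0.0343, -0.9994)
n_4 = (+0.9979, +0.0640)
n_5 = (+0.8983, +0.4394)
  (0,1): δ = 109.52°  ·
  (0,2): δ = 83.66°  ·
  (0,3): δ = 2.35°  ✓
  (0,4): δ = 94.06°  ·
  (0,5): δ = 116.45°  ·
  (1,2): δ = 154.13°  ·
  (1,3): δ = 68.12°  ·
  (1,4): δ = 23.58°  ·
  (1,5): δ = 45.98°  ·
  (2,3): δ = 93.99°  ·
  (2,4): δ = 2.28°  ✓
  (2,5): δ = 20.11°  ✓
  (3,4): δ = 88.30°  ·
  (3,5): δ = 65.90°  ·
  (4,5): δ = 157.61°  ·
antipodal pairs: 3

count = 3; pairs: (0,3), (2,4), (2,5)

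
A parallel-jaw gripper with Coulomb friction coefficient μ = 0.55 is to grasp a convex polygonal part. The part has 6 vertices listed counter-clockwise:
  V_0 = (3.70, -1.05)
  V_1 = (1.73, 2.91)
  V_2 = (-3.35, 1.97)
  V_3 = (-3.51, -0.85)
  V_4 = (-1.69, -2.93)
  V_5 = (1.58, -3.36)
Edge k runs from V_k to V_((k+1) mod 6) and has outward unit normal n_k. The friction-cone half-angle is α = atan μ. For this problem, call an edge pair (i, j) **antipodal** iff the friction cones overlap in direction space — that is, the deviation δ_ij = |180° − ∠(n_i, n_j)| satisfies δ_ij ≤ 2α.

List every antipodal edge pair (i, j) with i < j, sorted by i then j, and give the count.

count = 6; pairs: (0,2), (0,3), (0,4), (1,4), (1,5), (2,5)

α = atan 0.55 = 28.81°;  2α = 57.62°
n_0 = (+0.8953, +0.4454)
n_1 = (-0.1820, +0.9833)
n_2 = (-0.9984, +0.0566)
n_3 = (-0.7526, -0.6585)
n_4 = (-0.1304, -0.9915)
n_5 = (+0.7368, -0.6762)
  (0,1): δ = 105.97°  ·
  (0,2): δ = 29.70°  ✓
  (0,3): δ = 14.74°  ✓
  (0,4): δ = 56.06°  ✓
  (0,5): δ = 111.01°  ·
  (1,2): δ = 103.73°  ·
  (1,3): δ = 59.30°  ·
  (1,4): δ = 17.97°  ✓
  (1,5): δ = 36.97°  ✓
  (2,3): δ = 135.57°  ·
  (2,4): δ = 94.24°  ·
  (2,5): δ = 39.30°  ✓
  (3,4): δ = 138.68°  ·
  (3,5): δ = 83.73°  ·
  (4,5): δ = 125.05°  ·
antipodal pairs: 6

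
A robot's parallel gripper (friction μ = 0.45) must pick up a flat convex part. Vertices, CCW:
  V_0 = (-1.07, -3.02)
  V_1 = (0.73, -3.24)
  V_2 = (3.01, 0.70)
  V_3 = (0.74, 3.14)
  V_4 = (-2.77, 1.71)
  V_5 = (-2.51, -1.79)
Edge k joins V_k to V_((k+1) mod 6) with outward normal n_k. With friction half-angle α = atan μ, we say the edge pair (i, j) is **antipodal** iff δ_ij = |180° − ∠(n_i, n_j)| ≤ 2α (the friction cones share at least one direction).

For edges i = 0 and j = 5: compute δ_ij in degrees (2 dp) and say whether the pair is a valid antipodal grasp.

δ = 146.47°, invalid

α = atan 0.45 = 24.23°;  2α = 48.46°
edge 0: e_0 = (+1.80, -0.22);  n_0 = (-0.1213, -0.9926)
edge 5: e_5 = (+1.44, -1.23);  n_5 = (-0.6495, -0.7604)
∠(n_0, n_5) = 33.53°
δ = |180° − 33.53°| = 146.47°
146.47° > 2α = 48.46°  →  invalid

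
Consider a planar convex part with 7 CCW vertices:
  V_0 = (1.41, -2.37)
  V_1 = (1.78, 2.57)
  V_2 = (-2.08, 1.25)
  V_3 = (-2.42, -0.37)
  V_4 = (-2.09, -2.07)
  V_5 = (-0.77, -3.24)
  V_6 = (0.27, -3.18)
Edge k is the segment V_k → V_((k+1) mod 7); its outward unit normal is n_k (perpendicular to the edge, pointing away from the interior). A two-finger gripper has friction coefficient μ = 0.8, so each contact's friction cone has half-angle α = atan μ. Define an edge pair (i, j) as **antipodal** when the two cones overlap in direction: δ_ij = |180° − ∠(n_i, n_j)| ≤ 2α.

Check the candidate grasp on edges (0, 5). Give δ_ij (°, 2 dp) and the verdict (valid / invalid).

δ = 97.59°, invalid

α = atan 0.8 = 38.66°;  2α = 77.32°
edge 0: e_0 = (+0.37, +4.94);  n_0 = (+0.9972, -0.0747)
edge 5: e_5 = (+1.04, +0.06);  n_5 = (+0.0576, -0.9983)
∠(n_0, n_5) = 82.41°
δ = |180° − 82.41°| = 97.59°
97.59° > 2α = 77.32°  →  invalid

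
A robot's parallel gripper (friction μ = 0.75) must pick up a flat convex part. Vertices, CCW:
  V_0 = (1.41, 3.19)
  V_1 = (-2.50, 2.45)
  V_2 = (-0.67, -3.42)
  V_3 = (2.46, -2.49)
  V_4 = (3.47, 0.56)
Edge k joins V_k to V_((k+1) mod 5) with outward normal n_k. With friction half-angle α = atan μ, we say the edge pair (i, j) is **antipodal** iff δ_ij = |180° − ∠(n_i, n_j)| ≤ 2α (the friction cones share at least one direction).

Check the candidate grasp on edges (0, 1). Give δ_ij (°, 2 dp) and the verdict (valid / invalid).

δ = 83.40°, invalid

α = atan 0.75 = 36.87°;  2α = 73.74°
edge 0: e_0 = (-3.91, -0.74);  n_0 = (-0.1860, +0.9826)
edge 1: e_1 = (+1.83, -5.87);  n_1 = (-0.9547, -0.2976)
∠(n_0, n_1) = 96.60°
δ = |180° − 96.60°| = 83.40°
83.40° > 2α = 73.74°  →  invalid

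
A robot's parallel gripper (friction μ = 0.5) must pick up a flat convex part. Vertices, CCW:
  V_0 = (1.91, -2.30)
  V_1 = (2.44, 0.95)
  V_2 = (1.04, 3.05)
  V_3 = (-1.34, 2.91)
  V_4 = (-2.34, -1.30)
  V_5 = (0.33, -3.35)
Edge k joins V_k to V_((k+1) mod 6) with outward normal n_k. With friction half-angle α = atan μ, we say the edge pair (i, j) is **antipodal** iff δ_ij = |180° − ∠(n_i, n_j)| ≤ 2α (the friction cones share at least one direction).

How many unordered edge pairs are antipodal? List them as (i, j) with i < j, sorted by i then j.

count = 6; pairs: (0,3), (1,3), (1,4), (2,4), (2,5), (3,5)

α = atan 0.5 = 26.57°;  2α = 53.13°
n_0 = (+0.9870, -0.1610)
n_1 = (+0.8321, +0.5547)
n_2 = (-0.0587, +0.9983)
n_3 = (-0.9729, +0.2311)
n_4 = (-0.6090, -0.7932)
n_5 = (+0.5535, -0.8329)
  (0,1): δ = 137.05°  ·
  (0,2): δ = 77.37°  ·
  (0,3): δ = 4.10°  ✓
  (0,4): δ = 61.75°  ·
  (0,5): δ = 132.87°  ·
  (1,2): δ = 120.32°  ·
  (1,3): δ = 47.05°  ✓
  (1,4): δ = 18.79°  ✓
  (1,5): δ = 89.92°  ·
  (2,3): δ = 106.73°  ·
  (2,4): δ = 40.88°  ✓
  (2,5): δ = 30.24°  ✓
  (3,4): δ = 114.15°  ·
  (3,5): δ = 43.03°  ✓
  (4,5): δ = 108.88°  ·
antipodal pairs: 6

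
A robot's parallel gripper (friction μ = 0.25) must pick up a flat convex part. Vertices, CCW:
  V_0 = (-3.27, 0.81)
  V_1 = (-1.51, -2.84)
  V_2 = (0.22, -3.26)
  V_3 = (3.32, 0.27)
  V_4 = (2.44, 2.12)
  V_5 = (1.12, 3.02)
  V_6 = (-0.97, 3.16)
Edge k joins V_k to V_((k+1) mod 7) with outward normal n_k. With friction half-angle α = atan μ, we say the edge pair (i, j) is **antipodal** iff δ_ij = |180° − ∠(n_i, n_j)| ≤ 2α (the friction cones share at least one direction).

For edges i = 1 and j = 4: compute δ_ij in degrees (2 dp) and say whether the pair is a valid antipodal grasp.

δ = 20.64°, valid

α = atan 0.25 = 14.04°;  2α = 28.07°
edge 1: e_1 = (+1.73, -0.42);  n_1 = (-0.2359, -0.9718)
edge 4: e_4 = (-1.32, +0.90);  n_4 = (+0.5633, +0.8262)
∠(n_1, n_4) = 159.36°
δ = |180° − 159.36°| = 20.64°
20.64° ≤ 2α = 28.07°  →  valid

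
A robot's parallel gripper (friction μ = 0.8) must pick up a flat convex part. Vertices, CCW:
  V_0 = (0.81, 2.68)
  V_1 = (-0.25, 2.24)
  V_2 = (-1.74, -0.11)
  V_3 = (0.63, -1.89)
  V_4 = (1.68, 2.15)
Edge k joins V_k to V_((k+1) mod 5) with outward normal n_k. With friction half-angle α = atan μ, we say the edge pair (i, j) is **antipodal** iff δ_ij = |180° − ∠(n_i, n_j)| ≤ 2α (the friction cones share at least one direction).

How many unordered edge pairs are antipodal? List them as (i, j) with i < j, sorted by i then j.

α = atan 0.8 = 38.66°;  2α = 77.32°
n_0 = (-0.3834, +0.9236)
n_1 = (-0.8445, +0.5355)
n_2 = (-0.6005, -0.7996)
n_3 = (+0.9678, -0.2515)
n_4 = (+0.5203, +0.8540)
  (0,1): δ = 144.92°  ·
  (0,2): δ = 59.45°  ✓
  (0,3): δ = 52.89°  ✓
  (0,4): δ = 126.11°  ·
  (1,2): δ = 94.53°  ·
  (1,3): δ = 17.81°  ✓
  (1,4): δ = 91.03°  ·
  (2,3): δ = 67.66°  ✓
  (2,4): δ = 5.56°  ✓
  (3,4): δ = 106.78°  ·
antipodal pairs: 5

count = 5; pairs: (0,2), (0,3), (1,3), (2,3), (2,4)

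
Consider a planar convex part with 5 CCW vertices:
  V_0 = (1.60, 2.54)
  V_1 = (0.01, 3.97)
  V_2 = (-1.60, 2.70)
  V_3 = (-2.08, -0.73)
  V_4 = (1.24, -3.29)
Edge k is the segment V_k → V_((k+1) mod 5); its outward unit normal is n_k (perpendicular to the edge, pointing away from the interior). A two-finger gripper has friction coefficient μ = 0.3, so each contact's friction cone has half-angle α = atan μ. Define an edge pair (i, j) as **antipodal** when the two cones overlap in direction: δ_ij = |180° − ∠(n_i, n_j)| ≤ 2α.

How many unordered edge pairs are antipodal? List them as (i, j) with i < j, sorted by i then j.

α = atan 0.3 = 16.70°;  2α = 33.40°
n_0 = (+0.6687, +0.7435)
n_1 = (-0.6193, +0.7851)
n_2 = (-0.9903, +0.1386)
n_3 = (-0.6106, -0.7919)
n_4 = (+0.9981, -0.0616)
  (0,1): δ = 99.77°  ·
  (0,2): δ = 56.00°  ·
  (0,3): δ = 4.33°  ✓
  (0,4): δ = 128.43°  ·
  (1,2): δ = 136.23°  ·
  (1,3): δ = 75.90°  ·
  (1,4): δ = 48.20°  ·
  (2,3): δ = 119.67°  ·
  (2,4): δ = 4.43°  ✓
  (3,4): δ = 55.90°  ·
antipodal pairs: 2

count = 2; pairs: (0,3), (2,4)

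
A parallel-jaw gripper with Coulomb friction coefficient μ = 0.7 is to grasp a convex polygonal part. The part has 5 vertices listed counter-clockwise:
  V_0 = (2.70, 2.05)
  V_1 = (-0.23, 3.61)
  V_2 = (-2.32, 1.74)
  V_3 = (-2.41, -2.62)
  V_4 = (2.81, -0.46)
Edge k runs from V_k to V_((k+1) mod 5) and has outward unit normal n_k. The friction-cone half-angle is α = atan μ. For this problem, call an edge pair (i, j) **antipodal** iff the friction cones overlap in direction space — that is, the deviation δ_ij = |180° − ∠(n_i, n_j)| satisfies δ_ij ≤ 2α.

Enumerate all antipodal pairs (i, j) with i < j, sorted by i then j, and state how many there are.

α = atan 0.7 = 34.99°;  2α = 69.98°
n_0 = (+0.4700, +0.8827)
n_1 = (-0.6668, +0.7452)
n_2 = (-0.9998, +0.0206)
n_3 = (+0.3824, -0.9240)
n_4 = (+0.9990, +0.0438)
  (0,1): δ = 110.15°  ·
  (0,2): δ = 63.15°  ✓
  (0,3): δ = 50.51°  ✓
  (0,4): δ = 120.54°  ·
  (1,2): δ = 133.00°  ·
  (1,3): δ = 19.34°  ✓
  (1,4): δ = 50.69°  ✓
  (2,3): δ = 66.34°  ✓
  (2,4): δ = 3.69°  ✓
  (3,4): δ = 109.97°  ·
antipodal pairs: 6

count = 6; pairs: (0,2), (0,3), (1,3), (1,4), (2,3), (2,4)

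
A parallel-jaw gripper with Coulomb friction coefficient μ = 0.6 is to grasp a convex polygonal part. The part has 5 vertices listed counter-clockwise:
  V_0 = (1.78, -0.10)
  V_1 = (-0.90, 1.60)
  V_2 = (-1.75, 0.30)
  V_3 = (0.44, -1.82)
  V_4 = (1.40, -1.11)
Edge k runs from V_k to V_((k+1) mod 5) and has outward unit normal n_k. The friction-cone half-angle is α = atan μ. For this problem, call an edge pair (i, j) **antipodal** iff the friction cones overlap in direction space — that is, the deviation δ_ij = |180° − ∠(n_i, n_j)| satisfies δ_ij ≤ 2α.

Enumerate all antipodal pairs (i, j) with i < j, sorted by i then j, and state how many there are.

α = atan 0.6 = 30.96°;  2α = 61.93°
n_0 = (+0.5357, +0.8444)
n_1 = (-0.8370, +0.5472)
n_2 = (-0.6955, -0.7185)
n_3 = (+0.5946, -0.8040)
n_4 = (+0.9359, -0.3521)
  (0,1): δ = 90.79°  ·
  (0,2): δ = 11.68°  ✓
  (0,3): δ = 68.87°  ·
  (0,4): δ = 101.77°  ·
  (1,2): δ = 100.89°  ·
  (1,3): δ = 20.34°  ✓
  (1,4): δ = 12.56°  ✓
  (2,3): δ = 99.44°  ·
  (2,4): δ = 66.55°  ·
  (3,4): δ = 147.10°  ·
antipodal pairs: 3

count = 3; pairs: (0,2), (1,3), (1,4)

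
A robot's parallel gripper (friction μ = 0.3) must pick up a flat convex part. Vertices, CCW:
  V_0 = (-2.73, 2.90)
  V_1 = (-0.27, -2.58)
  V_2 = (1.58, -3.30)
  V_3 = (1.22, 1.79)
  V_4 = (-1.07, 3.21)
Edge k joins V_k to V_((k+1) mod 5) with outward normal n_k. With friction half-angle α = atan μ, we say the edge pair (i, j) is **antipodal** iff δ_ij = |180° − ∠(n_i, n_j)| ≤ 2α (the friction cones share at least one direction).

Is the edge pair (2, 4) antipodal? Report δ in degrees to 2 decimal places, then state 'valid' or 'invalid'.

δ = 83.47°, invalid

α = atan 0.3 = 16.70°;  2α = 33.40°
edge 2: e_2 = (-0.36, +5.09);  n_2 = (+0.9975, +0.0706)
edge 4: e_4 = (-1.66, -0.31);  n_4 = (-0.1836, +0.9830)
∠(n_2, n_4) = 96.53°
δ = |180° − 96.53°| = 83.47°
83.47° > 2α = 33.40°  →  invalid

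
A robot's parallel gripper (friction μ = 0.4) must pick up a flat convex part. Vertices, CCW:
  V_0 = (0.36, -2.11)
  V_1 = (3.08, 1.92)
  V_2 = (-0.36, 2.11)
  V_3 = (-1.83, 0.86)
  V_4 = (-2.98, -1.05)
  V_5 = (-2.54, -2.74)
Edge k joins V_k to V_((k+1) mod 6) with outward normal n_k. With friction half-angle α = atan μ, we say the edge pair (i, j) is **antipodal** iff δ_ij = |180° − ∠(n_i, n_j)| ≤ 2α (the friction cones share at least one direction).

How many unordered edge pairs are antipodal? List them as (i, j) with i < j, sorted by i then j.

count = 4; pairs: (0,2), (0,3), (1,5), (2,5)

α = atan 0.4 = 21.80°;  2α = 43.60°
n_0 = (+0.8289, -0.5594)
n_1 = (+0.0551, +0.9985)
n_2 = (-0.6478, +0.7618)
n_3 = (-0.8567, +0.5158)
n_4 = (-0.9677, -0.2520)
n_5 = (+0.2123, -0.9772)
  (0,1): δ = 59.14°  ·
  (0,2): δ = 15.61°  ✓
  (0,3): δ = 2.97°  ✓
  (0,4): δ = 48.61°  ·
  (0,5): δ = 136.27°  ·
  (1,2): δ = 136.46°  ·
  (1,3): δ = 117.89°  ·
  (1,4): δ = 72.25°  ·
  (1,5): δ = 15.42°  ✓
  (2,3): δ = 161.43°  ·
  (2,4): δ = 115.78°  ·
  (2,5): δ = 28.12°  ✓
  (3,4): δ = 134.35°  ·
  (3,5): δ = 46.69°  ·
  (4,5): δ = 92.34°  ·
antipodal pairs: 4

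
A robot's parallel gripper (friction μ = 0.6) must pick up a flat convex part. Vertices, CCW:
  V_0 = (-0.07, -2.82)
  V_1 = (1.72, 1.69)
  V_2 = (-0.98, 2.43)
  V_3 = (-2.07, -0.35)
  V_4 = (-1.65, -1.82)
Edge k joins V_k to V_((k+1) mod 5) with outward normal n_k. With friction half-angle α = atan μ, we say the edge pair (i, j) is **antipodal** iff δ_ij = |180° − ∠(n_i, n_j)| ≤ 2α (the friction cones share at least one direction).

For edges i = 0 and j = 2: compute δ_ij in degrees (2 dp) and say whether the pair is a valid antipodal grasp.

α = atan 0.6 = 30.96°;  2α = 61.93°
edge 0: e_0 = (+1.79, +4.51);  n_0 = (+0.9295, -0.3689)
edge 2: e_2 = (-1.09, -2.78);  n_2 = (-0.9310, +0.3650)
∠(n_0, n_2) = 179.76°
δ = |180° − 179.76°| = 0.24°
0.24° ≤ 2α = 61.93°  →  valid

δ = 0.24°, valid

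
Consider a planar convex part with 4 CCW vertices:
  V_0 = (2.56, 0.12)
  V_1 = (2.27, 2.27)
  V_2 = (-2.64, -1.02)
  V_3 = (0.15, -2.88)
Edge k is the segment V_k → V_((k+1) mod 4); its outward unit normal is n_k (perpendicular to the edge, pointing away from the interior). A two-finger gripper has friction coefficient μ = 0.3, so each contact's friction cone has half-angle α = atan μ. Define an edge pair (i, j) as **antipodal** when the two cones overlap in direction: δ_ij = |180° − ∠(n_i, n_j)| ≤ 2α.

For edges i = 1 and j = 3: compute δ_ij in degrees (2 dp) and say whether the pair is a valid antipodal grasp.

α = atan 0.3 = 16.70°;  2α = 33.40°
edge 1: e_1 = (-4.91, -3.29);  n_1 = (-0.5567, +0.8307)
edge 3: e_3 = (+2.41, +3.00);  n_3 = (+0.7796, -0.6263)
∠(n_1, n_3) = 162.60°
δ = |180° − 162.60°| = 17.40°
17.40° ≤ 2α = 33.40°  →  valid

δ = 17.40°, valid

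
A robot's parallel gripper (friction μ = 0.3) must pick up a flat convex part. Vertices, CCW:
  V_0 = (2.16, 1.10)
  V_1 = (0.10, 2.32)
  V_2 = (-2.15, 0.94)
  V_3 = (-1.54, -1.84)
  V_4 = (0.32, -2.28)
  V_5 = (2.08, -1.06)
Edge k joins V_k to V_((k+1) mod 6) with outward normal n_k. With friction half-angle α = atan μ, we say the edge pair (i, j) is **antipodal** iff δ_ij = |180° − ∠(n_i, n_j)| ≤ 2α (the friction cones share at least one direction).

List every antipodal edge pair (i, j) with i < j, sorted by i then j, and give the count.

count = 3; pairs: (0,3), (1,4), (2,5)

α = atan 0.3 = 16.70°;  2α = 33.40°
n_0 = (+0.5096, +0.8604)
n_1 = (-0.5228, +0.8524)
n_2 = (-0.9768, -0.2143)
n_3 = (-0.2302, -0.9731)
n_4 = (+0.5697, -0.8219)
n_5 = (+0.9993, -0.0370)
  (0,1): δ = 117.84°  ·
  (0,2): δ = 46.99°  ·
  (0,3): δ = 17.33°  ✓
  (0,4): δ = 65.36°  ·
  (0,5): δ = 118.51°  ·
  (1,2): δ = 109.15°  ·
  (1,3): δ = 44.83°  ·
  (1,4): δ = 3.21°  ✓
  (1,5): δ = 56.36°  ·
  (2,3): δ = 115.69°  ·
  (2,4): δ = 67.65°  ·
  (2,5): δ = 14.50°  ✓
  (3,4): δ = 131.96°  ·
  (3,5): δ = 78.81°  ·
  (4,5): δ = 126.85°  ·
antipodal pairs: 3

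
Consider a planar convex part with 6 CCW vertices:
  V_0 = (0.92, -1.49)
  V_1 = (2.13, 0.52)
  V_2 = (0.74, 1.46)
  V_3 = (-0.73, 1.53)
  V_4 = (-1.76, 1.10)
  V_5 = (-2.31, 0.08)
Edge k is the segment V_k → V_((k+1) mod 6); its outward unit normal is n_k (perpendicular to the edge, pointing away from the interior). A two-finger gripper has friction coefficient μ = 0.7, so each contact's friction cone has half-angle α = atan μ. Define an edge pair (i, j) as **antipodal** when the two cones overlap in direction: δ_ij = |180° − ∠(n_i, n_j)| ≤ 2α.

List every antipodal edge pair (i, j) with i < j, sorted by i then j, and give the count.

count = 6; pairs: (0,2), (0,3), (0,4), (1,5), (2,5), (3,5)

α = atan 0.7 = 34.99°;  2α = 69.98°
n_0 = (+0.8567, -0.5157)
n_1 = (+0.5602, +0.8284)
n_2 = (+0.0476, +0.9989)
n_3 = (-0.3853, +0.9228)
n_4 = (-0.8802, +0.4746)
n_5 = (-0.4372, -0.8994)
  (0,1): δ = 93.02°  ·
  (0,2): δ = 61.68°  ✓
  (0,3): δ = 36.29°  ✓
  (0,4): δ = 2.71°  ✓
  (0,5): δ = 95.12°  ·
  (1,2): δ = 148.66°  ·
  (1,3): δ = 123.27°  ·
  (1,4): δ = 84.27°  ·
  (1,5): δ = 8.15°  ✓
  (2,3): δ = 154.61°  ·
  (2,4): δ = 115.61°  ·
  (2,5): δ = 23.20°  ✓
  (3,4): δ = 140.99°  ·
  (3,5): δ = 48.58°  ✓
  (4,5): δ = 87.59°  ·
antipodal pairs: 6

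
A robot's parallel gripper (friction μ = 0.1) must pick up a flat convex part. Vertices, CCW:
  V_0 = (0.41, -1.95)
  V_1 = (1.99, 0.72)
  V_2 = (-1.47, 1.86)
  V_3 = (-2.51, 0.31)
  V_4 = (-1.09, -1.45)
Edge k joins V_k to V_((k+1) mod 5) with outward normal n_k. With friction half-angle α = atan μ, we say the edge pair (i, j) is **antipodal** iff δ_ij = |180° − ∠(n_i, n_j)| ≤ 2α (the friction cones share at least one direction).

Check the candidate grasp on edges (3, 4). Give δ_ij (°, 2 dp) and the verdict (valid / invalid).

α = atan 0.1 = 5.71°;  2α = 11.42°
edge 3: e_3 = (+1.42, -1.76);  n_3 = (-0.7783, -0.6279)
edge 4: e_4 = (+1.50, -0.50);  n_4 = (-0.3162, -0.9487)
∠(n_3, n_4) = 32.67°
δ = |180° − 32.67°| = 147.33°
147.33° > 2α = 11.42°  →  invalid

δ = 147.33°, invalid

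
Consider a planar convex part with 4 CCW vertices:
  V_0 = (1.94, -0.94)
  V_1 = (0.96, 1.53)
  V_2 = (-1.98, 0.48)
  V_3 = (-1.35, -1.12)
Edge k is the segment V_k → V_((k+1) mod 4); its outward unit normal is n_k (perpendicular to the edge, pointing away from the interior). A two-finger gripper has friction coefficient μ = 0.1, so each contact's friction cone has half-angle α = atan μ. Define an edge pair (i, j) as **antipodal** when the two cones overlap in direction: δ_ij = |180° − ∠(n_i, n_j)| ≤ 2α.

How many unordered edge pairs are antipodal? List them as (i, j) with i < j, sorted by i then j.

count = 1; pairs: (0,2)

α = atan 0.1 = 5.71°;  2α = 11.42°
n_0 = (+0.9295, +0.3688)
n_1 = (-0.3363, +0.9417)
n_2 = (-0.9305, -0.3664)
n_3 = (+0.0546, -0.9985)
  (0,1): δ = 91.99°  ·
  (0,2): δ = 0.15°  ✓
  (0,3): δ = 71.49°  ·
  (1,2): δ = 88.16°  ·
  (1,3): δ = 16.52°  ·
  (2,3): δ = 108.36°  ·
antipodal pairs: 1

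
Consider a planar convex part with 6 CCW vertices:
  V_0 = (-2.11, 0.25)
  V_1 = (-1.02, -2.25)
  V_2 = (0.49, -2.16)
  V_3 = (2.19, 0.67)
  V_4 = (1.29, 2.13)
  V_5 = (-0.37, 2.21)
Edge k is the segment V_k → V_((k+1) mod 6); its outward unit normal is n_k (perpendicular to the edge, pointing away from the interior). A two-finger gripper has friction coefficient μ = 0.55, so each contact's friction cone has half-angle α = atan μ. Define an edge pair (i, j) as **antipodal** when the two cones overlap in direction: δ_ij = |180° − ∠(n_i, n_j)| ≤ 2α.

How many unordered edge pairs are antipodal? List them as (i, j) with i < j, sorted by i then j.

α = atan 0.55 = 28.81°;  2α = 57.62°
n_0 = (-0.9167, -0.3997)
n_1 = (+0.0595, -0.9982)
n_2 = (+0.8572, -0.5149)
n_3 = (+0.8513, +0.5247)
n_4 = (+0.0481, +0.9988)
n_5 = (-0.7478, +0.6639)
  (0,1): δ = 110.15°  ·
  (0,2): δ = 54.55°  ✓
  (0,3): δ = 8.09°  ✓
  (0,4): δ = 63.68°  ·
  (0,5): δ = 114.85°  ·
  (1,2): δ = 124.40°  ·
  (1,3): δ = 61.76°  ·
  (1,4): δ = 6.17°  ✓
  (1,5): δ = 44.99°  ✓
  (2,3): δ = 117.36°  ·
  (2,4): δ = 61.77°  ·
  (2,5): δ = 10.60°  ✓
  (3,4): δ = 124.41°  ·
  (3,5): δ = 73.25°  ·
  (4,5): δ = 128.84°  ·
antipodal pairs: 5

count = 5; pairs: (0,2), (0,3), (1,4), (1,5), (2,5)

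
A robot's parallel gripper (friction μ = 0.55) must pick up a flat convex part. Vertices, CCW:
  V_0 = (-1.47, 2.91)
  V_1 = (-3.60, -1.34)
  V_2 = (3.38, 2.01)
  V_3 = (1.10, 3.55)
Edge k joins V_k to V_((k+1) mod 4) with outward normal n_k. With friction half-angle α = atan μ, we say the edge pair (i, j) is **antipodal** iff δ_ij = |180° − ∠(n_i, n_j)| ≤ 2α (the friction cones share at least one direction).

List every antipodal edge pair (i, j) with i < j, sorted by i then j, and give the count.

count = 2; pairs: (0,1), (1,3)

α = atan 0.55 = 28.81°;  2α = 57.62°
n_0 = (-0.8940, +0.4481)
n_1 = (+0.4327, -0.9015)
n_2 = (+0.5597, +0.8287)
n_3 = (-0.2416, +0.9704)
  (0,1): δ = 37.74°  ✓
  (0,2): δ = 82.58°  ·
  (0,3): δ = 130.60°  ·
  (1,2): δ = 59.67°  ·
  (1,3): δ = 11.65°  ✓
  (2,3): δ = 131.98°  ·
antipodal pairs: 2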